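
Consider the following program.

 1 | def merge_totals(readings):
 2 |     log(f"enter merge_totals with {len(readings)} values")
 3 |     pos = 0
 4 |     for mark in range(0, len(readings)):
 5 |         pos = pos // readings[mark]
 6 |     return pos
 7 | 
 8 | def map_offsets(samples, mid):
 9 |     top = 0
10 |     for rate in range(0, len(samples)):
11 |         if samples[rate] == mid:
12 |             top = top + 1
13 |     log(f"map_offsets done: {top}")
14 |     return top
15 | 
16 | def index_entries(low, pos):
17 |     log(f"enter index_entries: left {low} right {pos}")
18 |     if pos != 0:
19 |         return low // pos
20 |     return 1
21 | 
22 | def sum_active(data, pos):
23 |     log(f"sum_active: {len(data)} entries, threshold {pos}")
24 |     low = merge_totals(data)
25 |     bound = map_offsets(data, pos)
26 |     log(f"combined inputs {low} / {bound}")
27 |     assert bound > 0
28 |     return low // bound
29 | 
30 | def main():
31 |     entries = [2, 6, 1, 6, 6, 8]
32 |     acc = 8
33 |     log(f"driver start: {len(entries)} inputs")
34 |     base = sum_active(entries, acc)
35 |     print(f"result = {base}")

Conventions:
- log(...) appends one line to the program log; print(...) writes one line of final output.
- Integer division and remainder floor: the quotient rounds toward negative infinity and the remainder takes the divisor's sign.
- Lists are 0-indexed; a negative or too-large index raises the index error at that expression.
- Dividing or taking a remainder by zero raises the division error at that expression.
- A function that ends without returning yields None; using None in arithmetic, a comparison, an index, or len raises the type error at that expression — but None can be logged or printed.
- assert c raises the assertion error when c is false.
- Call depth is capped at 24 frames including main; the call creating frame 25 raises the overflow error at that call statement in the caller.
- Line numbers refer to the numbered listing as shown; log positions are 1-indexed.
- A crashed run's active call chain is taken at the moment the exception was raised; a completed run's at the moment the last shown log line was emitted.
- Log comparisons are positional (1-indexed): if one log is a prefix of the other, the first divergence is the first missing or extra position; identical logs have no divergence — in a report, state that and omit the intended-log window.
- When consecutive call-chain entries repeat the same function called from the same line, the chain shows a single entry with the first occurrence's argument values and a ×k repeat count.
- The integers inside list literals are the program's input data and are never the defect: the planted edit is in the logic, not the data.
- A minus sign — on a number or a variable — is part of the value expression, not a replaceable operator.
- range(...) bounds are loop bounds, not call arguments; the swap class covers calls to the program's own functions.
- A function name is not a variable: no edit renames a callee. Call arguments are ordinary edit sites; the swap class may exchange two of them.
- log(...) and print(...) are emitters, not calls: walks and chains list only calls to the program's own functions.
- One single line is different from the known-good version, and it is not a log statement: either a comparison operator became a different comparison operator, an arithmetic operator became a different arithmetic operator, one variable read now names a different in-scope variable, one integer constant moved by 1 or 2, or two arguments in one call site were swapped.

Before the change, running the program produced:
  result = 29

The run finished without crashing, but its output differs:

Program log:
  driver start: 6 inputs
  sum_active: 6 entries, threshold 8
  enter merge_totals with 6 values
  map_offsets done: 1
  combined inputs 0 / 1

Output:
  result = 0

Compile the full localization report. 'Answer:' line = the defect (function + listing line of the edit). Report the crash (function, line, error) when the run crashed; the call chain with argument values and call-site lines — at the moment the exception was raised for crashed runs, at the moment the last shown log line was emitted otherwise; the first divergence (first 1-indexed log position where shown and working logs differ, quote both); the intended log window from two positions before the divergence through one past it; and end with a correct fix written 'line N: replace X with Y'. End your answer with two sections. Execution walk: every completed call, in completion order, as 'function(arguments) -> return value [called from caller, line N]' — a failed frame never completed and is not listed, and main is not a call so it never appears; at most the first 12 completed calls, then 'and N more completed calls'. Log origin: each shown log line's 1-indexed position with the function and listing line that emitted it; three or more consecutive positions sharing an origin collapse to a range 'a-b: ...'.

Answer: the defect is in merge_totals at line 5.
The tell: The log first diverges at position 5: the faulty run prints 'combined inputs 0 / 1' where the working version prints 'combined inputs 29 / 1'.
Call chain: main -> sum_active([2, 6, 1, 6, 6, 8], 8) (called at line 34).
First divergence: at position 5 the run shows 'combined inputs 0 / 1' where the working version logs 'combined inputs 29 / 1'.
Intended log window:
  3: enter merge_totals with 6 values
  4: map_offsets done: 1
  5: combined inputs 29 / 1
Execution walk:
  merge_totals([2, 6, 1, 6, 6, 8]) -> 0  [called from sum_active, line 24]
  map_offsets([2, 6, 1, 6, 6, 8], 8) -> 1  [called from sum_active, line 25]
  sum_active([2, 6, 1, 6, 6, 8], 8) -> 0  [called from main, line 34]
Log origin:
  1: emitted by main (line 33)
  2: emitted by sum_active (line 23)
  3: emitted by merge_totals (line 2)
  4: emitted by map_offsets (line 13)
  5: emitted by sum_active (line 26)
A correct fix: line 5: replace `//` with `+`.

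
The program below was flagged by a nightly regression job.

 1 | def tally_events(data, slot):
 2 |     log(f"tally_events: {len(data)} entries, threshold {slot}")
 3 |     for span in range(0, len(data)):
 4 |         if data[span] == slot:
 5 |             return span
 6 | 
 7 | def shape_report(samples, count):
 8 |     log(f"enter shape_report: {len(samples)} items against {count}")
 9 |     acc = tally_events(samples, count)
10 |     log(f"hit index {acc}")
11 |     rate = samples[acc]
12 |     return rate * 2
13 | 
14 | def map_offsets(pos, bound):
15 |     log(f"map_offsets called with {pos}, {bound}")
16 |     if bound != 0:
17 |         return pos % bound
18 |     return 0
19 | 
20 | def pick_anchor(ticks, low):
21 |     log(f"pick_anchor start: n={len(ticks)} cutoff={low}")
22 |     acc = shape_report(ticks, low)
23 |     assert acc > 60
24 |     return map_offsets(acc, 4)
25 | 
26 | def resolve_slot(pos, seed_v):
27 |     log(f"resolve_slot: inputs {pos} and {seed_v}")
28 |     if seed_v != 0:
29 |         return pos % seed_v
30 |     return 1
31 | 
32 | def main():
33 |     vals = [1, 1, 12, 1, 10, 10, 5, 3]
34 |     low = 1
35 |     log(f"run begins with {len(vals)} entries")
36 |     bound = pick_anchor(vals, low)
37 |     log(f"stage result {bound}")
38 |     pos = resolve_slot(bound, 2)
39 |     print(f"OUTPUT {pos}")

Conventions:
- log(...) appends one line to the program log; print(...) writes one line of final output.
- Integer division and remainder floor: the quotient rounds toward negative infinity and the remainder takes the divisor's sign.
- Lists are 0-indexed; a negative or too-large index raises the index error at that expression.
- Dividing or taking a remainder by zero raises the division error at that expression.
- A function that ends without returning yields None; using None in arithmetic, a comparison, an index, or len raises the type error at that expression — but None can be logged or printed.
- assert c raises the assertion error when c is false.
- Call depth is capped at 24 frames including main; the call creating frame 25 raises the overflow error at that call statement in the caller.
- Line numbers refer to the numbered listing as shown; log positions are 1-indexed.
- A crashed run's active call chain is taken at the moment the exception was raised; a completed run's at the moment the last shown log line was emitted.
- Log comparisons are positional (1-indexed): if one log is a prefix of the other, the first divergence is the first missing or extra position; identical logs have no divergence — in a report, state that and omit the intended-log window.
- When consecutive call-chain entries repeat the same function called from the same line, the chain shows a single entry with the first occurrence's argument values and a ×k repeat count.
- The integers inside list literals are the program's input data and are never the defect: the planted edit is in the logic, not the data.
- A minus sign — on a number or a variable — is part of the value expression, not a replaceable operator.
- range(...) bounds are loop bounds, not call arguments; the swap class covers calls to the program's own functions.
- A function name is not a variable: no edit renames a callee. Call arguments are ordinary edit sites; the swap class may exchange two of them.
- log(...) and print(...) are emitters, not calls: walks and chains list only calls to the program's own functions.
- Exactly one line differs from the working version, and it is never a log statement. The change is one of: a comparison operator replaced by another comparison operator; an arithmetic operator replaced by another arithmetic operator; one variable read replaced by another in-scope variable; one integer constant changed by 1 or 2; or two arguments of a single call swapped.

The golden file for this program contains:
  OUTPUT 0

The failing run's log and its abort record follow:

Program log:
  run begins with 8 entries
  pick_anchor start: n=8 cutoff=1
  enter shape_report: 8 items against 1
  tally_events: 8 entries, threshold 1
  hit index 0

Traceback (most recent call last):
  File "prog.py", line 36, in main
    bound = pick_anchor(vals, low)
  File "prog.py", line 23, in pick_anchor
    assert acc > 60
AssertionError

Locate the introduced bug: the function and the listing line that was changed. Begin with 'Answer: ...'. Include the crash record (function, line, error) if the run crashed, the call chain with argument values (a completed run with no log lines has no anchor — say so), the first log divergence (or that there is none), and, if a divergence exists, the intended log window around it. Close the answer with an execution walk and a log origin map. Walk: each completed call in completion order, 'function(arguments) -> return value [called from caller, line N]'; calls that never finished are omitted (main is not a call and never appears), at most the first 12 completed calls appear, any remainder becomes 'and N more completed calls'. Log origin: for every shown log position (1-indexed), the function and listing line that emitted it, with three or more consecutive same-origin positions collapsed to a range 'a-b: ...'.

Answer: the defect is in pick_anchor at line 23.
Core observation: The log ends early — 5 lines, where the working version next logs 'map_offsets called with 2, 4'.
Crash: pick_anchor, line 23, AssertionError.
Call chain: main -> pick_anchor([1, 1, 12, 1, 10, 10, 5, 3], 1) (called at line 36).
First divergence: position 6 (shown log ended at 5 lines; the working version continues: 'map_offsets called with 2, 4').
Intended log window:
  4: tally_events: 8 entries, threshold 1
  5: hit index 0
  6: map_offsets called with 2, 4
  7: stage result 2
Execution walk:
  tally_events([1, 1, 12, 1, 10, 10, 5, 3], 1) -> 0  [called from shape_report, line 9]
  shape_report([1, 1, 12, 1, 10, 10, 5, 3], 1) -> 2  [called from pick_anchor, line 22]
Log origin:
  1 — main, line 35
  2 — pick_anchor, line 21
  3 — shape_report, line 8
  4 — tally_events, line 2
  5 — shape_report, line 10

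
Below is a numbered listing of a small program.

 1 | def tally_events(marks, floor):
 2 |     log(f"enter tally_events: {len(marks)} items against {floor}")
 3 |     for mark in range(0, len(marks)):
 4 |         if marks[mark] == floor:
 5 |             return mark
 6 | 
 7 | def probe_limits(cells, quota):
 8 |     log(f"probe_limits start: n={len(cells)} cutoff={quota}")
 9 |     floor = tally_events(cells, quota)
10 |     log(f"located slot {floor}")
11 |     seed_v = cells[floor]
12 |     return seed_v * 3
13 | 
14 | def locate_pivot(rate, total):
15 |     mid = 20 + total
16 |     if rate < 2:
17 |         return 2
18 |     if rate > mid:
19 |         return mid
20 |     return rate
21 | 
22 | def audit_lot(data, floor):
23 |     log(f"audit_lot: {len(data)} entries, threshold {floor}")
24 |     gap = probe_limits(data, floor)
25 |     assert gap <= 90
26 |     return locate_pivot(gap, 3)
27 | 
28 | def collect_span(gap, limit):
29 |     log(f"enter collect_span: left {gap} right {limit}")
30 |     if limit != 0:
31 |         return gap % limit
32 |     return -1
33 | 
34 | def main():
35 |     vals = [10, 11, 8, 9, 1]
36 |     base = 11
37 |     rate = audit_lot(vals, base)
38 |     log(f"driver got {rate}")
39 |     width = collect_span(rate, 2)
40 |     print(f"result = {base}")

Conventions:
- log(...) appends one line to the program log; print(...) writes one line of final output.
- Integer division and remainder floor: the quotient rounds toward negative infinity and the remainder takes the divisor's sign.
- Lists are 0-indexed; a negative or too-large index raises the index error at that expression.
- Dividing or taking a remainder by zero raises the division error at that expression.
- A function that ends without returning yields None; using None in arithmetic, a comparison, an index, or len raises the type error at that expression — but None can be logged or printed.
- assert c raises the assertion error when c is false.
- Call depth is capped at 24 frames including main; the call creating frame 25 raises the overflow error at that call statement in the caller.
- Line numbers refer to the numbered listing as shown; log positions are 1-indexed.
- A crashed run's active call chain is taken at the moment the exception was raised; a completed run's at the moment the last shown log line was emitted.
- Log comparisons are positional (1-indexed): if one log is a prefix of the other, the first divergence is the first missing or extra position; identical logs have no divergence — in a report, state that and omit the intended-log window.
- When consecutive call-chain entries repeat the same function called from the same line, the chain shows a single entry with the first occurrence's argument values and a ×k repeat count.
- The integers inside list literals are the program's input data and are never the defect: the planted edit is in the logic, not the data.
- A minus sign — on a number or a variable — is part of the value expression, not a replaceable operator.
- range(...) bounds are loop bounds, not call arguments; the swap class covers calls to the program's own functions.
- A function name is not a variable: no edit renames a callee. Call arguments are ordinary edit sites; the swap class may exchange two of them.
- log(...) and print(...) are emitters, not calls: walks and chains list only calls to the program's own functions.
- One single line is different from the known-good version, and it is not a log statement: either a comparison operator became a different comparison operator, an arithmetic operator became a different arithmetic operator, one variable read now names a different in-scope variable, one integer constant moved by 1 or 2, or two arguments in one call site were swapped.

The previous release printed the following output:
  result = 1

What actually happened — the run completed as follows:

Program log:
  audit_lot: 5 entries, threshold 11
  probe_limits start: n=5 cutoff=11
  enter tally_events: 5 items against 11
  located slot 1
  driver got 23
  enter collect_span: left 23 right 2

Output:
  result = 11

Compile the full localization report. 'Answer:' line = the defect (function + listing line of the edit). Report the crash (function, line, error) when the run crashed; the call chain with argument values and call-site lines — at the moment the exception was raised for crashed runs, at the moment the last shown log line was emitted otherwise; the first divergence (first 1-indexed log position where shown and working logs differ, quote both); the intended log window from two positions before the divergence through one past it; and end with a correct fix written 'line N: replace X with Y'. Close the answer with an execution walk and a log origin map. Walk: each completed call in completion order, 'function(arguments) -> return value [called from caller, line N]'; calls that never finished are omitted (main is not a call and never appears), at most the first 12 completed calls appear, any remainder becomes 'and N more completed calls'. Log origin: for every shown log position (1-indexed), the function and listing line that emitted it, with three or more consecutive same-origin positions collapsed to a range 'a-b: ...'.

Answer: the defect is in main at line 40.
Core observation: The two runs log identically and part ways only at the printed values.
Call chain: main -> collect_span(23, 2) (called at line 39).
First divergence: none (the log streams are identical).
Execution walk:
  tally_events([10, 11, 8, 9, 1], 11) -> 1  [called from probe_limits, line 9]
  probe_limits([10, 11, 8, 9, 1], 11) -> 33  [called from audit_lot, line 24]
  locate_pivot(33, 3) -> 23  [called from audit_lot, line 26]
  audit_lot([10, 11, 8, 9, 1], 11) -> 23  [called from main, line 37]
  collect_span(23, 2) -> 1  [called from main, line 39]
Log origin:
  1: from audit_lot, line 23
  2: from probe_limits, line 8
  3: from tally_events, line 2
  4: from probe_limits, line 10
  5: from main, line 38
  6: from collect_span, line 29
A correct fix: line 40: replace `base` with `width`.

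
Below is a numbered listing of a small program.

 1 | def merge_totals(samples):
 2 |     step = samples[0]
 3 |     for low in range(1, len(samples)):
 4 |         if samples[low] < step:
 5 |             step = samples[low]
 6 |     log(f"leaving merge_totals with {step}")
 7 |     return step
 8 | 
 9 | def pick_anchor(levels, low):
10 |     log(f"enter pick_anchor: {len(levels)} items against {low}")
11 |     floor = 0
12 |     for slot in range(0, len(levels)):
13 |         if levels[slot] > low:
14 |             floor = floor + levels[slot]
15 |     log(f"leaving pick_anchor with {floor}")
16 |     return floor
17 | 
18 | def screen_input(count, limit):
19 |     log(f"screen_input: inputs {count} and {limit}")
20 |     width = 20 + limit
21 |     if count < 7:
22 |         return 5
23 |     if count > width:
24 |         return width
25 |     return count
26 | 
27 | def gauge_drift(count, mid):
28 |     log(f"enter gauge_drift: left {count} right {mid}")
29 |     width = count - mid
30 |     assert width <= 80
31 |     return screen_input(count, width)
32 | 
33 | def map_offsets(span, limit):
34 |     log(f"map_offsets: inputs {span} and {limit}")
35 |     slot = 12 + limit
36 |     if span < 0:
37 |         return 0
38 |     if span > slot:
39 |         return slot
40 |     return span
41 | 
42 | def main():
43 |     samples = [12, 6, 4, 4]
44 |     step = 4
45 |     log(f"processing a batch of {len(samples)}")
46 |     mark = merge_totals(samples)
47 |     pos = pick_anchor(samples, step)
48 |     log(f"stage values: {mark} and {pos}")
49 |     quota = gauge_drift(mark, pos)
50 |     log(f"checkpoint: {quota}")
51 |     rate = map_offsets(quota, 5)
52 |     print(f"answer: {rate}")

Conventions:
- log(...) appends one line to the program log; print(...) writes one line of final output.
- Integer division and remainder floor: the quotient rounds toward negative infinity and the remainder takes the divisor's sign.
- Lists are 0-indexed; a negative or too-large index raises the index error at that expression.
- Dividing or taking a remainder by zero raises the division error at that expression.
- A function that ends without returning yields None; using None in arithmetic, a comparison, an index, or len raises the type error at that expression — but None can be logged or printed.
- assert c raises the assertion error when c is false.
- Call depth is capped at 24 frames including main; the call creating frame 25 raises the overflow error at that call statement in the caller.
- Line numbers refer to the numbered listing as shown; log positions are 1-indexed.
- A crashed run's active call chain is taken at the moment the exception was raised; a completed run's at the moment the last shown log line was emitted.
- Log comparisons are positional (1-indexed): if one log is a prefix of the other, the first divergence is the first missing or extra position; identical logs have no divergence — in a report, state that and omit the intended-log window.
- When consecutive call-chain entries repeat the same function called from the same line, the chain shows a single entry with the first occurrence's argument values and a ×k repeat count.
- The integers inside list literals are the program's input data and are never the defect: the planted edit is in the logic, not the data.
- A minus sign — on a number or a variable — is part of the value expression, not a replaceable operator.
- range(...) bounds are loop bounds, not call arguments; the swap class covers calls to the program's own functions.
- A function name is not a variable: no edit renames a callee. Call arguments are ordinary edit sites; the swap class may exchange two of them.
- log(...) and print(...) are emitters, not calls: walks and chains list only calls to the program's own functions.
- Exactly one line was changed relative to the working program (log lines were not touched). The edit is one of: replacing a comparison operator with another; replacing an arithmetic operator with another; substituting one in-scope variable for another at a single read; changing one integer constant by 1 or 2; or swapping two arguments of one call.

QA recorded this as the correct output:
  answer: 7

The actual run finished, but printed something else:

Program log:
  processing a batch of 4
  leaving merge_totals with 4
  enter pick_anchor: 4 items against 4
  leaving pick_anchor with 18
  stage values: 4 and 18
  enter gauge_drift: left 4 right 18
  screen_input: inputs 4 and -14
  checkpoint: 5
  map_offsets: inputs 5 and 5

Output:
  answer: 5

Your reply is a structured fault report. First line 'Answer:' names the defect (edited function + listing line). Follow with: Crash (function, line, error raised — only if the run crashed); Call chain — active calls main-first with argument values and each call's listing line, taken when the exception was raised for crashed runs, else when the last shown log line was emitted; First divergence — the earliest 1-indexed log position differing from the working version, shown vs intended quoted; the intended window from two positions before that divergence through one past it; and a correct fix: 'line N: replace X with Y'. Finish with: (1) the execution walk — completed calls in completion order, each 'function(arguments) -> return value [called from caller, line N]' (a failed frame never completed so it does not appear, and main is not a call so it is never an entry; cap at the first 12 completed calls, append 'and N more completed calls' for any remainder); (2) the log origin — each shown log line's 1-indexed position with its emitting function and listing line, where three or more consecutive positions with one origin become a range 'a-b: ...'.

Answer: the defect is in screen_input at line 22.
Key fact: The log first diverges at position 8: the faulty run prints 'checkpoint: 5' where the working version prints 'checkpoint: 7'.
Call chain: main -> map_offsets(5, 5) (called at line 51).
First divergence: at position 8 the run shows 'checkpoint: 5' where the working version logs 'checkpoint: 7'.
Intended log window:
  6: enter gauge_drift: left 4 right 18
  7: screen_input: inputs 4 and -14
  8: checkpoint: 7
  9: map_offsets: inputs 7 and 5
Execution walk:
  merge_totals([12, 6, 4, 4]) -> 4  [called from main, line 46]
  pick_anchor([12, 6, 4, 4], 4) -> 18  [called from main, line 47]
  screen_input(4, -14) -> 5  [called from gauge_drift, line 31]
  gauge_drift(4, 18) -> 5  [called from main, line 49]
  map_offsets(5, 5) -> 5  [called from main, line 51]
Log origins:
  1: from main, line 45
  2: from merge_totals, line 6
  3: from pick_anchor, line 10
  4: from pick_anchor, line 15
  5: from main, line 48
  6: from gauge_drift, line 28
  7: from screen_input, line 19
  8: from main, line 50
  9: from map_offsets, line 34
A correct fix: line 22: replace `5` with `7`.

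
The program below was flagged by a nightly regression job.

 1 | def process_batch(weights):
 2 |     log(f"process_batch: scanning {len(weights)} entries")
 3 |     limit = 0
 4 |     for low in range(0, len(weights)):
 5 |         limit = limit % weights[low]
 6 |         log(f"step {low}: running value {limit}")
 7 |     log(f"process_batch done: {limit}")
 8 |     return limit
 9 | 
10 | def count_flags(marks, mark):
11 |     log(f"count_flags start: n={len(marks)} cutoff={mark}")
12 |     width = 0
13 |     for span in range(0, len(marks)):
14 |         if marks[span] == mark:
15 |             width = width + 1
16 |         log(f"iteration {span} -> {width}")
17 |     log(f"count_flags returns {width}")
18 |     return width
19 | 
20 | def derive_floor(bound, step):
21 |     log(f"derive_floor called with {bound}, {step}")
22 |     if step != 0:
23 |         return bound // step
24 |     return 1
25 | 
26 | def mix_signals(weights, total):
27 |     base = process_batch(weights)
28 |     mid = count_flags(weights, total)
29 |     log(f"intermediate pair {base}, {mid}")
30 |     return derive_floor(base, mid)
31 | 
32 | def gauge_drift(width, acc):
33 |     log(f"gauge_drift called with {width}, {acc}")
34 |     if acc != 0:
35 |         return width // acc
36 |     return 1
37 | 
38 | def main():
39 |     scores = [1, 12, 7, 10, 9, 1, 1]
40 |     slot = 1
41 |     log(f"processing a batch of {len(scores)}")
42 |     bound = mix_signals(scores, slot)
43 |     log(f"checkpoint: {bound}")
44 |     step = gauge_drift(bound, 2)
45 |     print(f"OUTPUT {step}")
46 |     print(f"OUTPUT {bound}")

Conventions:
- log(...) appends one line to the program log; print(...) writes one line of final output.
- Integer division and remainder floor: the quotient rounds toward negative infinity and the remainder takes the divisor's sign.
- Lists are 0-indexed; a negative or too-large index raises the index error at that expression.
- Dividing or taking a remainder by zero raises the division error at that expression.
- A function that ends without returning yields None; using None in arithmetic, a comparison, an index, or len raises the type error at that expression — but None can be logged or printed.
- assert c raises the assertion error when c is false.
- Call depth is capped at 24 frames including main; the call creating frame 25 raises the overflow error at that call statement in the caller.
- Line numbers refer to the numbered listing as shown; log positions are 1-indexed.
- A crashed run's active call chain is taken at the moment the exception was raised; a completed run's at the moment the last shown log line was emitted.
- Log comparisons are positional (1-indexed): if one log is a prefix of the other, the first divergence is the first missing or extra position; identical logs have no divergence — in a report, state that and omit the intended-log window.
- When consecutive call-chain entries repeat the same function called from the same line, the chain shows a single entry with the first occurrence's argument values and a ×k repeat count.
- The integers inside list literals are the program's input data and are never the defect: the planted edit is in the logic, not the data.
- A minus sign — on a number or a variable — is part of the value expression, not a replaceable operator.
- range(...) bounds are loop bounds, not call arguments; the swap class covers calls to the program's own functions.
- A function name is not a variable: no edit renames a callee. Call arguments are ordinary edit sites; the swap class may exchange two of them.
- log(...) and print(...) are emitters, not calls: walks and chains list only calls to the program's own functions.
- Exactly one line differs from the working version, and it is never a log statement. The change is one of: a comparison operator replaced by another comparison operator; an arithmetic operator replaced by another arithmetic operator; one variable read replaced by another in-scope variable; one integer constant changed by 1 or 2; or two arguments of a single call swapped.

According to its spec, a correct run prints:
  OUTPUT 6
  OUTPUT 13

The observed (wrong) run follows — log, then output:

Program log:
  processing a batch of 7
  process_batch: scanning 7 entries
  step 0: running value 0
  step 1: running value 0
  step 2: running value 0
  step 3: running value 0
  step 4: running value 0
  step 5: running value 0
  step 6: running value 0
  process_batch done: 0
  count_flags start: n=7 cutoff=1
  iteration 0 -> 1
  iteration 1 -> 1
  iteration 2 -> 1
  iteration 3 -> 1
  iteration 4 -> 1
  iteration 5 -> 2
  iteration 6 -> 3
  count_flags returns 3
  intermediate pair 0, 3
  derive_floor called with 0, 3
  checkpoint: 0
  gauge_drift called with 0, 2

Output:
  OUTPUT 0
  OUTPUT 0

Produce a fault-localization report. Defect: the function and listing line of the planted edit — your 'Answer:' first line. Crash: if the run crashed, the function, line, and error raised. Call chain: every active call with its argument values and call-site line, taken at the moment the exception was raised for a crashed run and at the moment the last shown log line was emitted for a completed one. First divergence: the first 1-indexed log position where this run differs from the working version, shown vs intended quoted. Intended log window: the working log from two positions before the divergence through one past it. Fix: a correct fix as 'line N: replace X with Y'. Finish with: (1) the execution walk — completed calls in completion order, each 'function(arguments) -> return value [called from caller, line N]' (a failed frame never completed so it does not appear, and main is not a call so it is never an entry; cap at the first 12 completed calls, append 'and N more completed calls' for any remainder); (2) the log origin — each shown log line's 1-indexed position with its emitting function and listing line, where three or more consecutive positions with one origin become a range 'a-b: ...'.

Answer: the defect is in process_batch at line 5.
Core observation: At log position 3 the runs split — shown 'step 0: running value 0', but the working version logs 'step 0: running value 1'.
Call chain: main -> gauge_drift(0, 2) (called at line 44).
First divergence: position 3 — the shown line 'step 0: running value 0' should read 'step 0: running value 1'.
Intended log window:
  1: processing a batch of 7
  2: process_batch: scanning 7 entries
  3: step 0: running value 1
  4: step 1: running value 13
Execution walk:
  process_batch([1, 12, 7, 10, 9, 1, 1]) -> 0  [called from mix_signals, line 27]
  count_flags([1, 12, 7, 10, 9, 1, 1], 1) -> 3  [called from mix_signals, line 28]
  derive_floor(0, 3) -> 0  [called from mix_signals, line 30]
  mix_signals([1, 12, 7, 10, 9, 1, 1], 1) -> 0  [called from main, line 42]
  gauge_drift(0, 2) -> 0  [called from main, line 44]
Origin of each log line:
  1 — main, line 41
  2 — process_batch, line 2
  3-9 — process_batch, line 6
  10 — process_batch, line 7
  11 — count_flags, line 11
  12-18 — count_flags, line 16
  19 — count_flags, line 17
  20 — mix_signals, line 29
  21 — derive_floor, line 21
  22 — main, line 43
  23 — gauge_drift, line 33
A correct fix: line 5: replace `%` with `+`.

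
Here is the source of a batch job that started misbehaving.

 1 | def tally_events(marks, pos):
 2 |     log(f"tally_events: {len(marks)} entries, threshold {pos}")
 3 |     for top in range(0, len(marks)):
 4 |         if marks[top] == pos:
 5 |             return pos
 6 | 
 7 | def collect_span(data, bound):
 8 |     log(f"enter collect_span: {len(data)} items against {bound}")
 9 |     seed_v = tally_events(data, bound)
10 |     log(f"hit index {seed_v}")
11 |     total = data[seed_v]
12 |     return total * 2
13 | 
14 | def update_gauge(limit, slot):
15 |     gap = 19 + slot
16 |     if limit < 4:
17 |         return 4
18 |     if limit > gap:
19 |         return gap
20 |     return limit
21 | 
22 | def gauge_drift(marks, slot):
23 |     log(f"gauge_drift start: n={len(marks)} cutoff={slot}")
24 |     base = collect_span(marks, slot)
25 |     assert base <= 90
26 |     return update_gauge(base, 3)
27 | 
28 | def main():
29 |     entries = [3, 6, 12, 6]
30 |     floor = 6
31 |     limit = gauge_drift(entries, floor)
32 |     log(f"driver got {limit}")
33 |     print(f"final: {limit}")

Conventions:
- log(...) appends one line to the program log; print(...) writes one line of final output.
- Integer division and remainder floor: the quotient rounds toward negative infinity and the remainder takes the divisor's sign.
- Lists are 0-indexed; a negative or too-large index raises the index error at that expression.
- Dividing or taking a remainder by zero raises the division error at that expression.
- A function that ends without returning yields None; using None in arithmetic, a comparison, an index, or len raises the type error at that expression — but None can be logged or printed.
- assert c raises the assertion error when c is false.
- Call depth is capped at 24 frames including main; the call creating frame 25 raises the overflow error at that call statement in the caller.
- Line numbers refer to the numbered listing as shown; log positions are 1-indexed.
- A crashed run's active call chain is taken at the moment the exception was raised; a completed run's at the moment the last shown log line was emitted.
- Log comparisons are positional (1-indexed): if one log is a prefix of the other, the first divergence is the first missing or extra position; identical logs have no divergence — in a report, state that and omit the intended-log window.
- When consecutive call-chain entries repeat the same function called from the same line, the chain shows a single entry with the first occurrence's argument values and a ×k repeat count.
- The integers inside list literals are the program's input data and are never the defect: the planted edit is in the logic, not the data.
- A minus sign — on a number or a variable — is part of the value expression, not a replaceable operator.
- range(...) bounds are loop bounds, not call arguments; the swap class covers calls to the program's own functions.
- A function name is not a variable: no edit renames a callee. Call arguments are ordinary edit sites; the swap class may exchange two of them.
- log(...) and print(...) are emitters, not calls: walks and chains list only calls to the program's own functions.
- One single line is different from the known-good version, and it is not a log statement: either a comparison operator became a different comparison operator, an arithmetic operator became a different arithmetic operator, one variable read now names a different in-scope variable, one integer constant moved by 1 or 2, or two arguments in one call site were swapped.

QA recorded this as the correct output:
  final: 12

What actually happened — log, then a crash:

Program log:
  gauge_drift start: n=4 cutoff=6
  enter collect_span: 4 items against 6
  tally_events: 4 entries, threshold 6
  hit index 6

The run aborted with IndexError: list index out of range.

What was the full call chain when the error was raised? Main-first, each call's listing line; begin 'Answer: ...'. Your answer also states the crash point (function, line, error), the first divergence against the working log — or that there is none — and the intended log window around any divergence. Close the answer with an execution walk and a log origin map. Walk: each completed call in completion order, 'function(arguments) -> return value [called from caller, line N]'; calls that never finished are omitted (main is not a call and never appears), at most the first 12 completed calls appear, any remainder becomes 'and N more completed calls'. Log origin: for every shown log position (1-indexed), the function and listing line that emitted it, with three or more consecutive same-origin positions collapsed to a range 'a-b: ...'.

Answer: main -> gauge_drift (called at line 31) -> collect_span (called at line 24).
Core observation: Position 4 is the first bad log line: 'hit index 6' should read 'hit index 1'.
Crash: collect_span, line 11, IndexError.
First divergence: position 4 — the shown line 'hit index 6' should read 'hit index 1'.
Intended log window:
  2: enter collect_span: 4 items against 6
  3: tally_events: 4 entries, threshold 6
  4: hit index 1
  5: driver got 12
Execution walk:
  tally_events([3, 6, 12, 6], 6) -> 6  [called from collect_span, line 9]
Log origin:
  1: emitted by gauge_drift (line 23)
  2: emitted by collect_span (line 8)
  3: emitted by tally_events (line 2)
  4: emitted by collect_span (line 10)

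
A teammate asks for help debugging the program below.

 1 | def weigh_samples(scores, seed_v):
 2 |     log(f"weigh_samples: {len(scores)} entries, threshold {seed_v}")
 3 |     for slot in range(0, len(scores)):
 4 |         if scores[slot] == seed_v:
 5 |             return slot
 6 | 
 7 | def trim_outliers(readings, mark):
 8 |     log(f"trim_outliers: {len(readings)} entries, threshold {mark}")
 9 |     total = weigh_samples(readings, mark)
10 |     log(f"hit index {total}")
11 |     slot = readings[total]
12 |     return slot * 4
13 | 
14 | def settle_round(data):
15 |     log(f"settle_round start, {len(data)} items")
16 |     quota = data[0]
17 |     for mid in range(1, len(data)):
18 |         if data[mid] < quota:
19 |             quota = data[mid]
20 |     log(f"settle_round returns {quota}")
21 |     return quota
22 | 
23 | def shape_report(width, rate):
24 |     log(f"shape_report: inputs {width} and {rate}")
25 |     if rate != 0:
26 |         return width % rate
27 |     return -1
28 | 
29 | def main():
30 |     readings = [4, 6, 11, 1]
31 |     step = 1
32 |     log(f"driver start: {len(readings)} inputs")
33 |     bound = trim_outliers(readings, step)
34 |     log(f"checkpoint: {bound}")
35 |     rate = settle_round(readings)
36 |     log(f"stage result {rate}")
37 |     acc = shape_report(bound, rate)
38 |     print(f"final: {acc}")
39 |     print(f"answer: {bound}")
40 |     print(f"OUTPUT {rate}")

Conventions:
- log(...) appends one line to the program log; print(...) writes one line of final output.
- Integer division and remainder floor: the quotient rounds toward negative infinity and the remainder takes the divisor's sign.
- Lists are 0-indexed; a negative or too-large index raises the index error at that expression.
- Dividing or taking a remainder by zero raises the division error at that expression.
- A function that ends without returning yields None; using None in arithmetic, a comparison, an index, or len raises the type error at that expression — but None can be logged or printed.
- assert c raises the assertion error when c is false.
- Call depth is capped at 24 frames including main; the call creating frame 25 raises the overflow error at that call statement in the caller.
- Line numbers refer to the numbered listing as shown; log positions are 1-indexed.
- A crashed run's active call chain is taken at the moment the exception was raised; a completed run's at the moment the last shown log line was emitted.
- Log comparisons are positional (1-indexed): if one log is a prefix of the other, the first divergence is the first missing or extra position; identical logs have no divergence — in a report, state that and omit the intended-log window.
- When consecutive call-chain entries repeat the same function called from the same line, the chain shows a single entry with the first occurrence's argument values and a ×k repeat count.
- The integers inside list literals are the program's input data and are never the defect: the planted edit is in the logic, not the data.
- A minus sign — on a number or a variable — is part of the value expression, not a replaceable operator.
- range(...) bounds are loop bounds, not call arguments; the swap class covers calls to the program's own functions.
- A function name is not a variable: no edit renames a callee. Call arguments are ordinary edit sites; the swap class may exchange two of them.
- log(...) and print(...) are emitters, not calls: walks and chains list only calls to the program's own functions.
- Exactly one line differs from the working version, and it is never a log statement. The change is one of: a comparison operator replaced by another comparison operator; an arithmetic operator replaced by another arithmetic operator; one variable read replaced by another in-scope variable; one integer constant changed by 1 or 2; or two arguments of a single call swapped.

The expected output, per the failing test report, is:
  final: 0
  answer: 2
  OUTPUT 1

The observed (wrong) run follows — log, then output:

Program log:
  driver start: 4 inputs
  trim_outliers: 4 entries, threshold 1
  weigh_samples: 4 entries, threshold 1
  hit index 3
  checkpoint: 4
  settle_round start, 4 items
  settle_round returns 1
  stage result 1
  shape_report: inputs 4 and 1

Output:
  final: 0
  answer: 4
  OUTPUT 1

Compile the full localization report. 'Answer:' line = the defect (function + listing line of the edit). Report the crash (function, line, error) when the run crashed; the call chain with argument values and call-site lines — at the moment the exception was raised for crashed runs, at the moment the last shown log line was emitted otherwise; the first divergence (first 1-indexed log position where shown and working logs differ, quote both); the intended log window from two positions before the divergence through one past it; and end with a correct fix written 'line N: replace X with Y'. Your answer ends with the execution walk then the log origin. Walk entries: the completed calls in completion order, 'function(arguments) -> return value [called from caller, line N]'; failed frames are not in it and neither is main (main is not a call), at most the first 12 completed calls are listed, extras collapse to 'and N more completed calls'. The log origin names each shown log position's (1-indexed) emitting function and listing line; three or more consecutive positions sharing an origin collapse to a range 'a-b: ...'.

Answer: the defect is in trim_outliers at line 12.
Key fact: At log position 5 the runs split — shown 'checkpoint: 4', but the working version logs 'checkpoint: 2'.
Call chain: main -> shape_report(4, 1) (called at line 37).
First divergence: position 5; shown 'checkpoint: 4' vs intended 'checkpoint: 2'.
Intended log window:
  3: weigh_samples: 4 entries, threshold 1
  4: hit index 3
  5: checkpoint: 2
  6: settle_round start, 4 items
Execution walk:
  weigh_samples([4, 6, 11, 1], 1) -> 3  [called from trim_outliers, line 9]
  trim_outliers([4, 6, 11, 1], 1) -> 4  [called from main, line 33]
  settle_round([4, 6, 11, 1]) -> 1  [called from main, line 35]
  shape_report(4, 1) -> 0  [called from main, line 37]
Log line origins:
  1: from main, line 32
  2: from trim_outliers, line 8
  3: from weigh_samples, line 2
  4: from trim_outliers, line 10
  5: from main, line 34
  6: from settle_round, line 15
  7: from settle_round, line 20
  8: from main, line 36
  9: from shape_report, line 24
A correct fix: line 12: replace `4` with `2`.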